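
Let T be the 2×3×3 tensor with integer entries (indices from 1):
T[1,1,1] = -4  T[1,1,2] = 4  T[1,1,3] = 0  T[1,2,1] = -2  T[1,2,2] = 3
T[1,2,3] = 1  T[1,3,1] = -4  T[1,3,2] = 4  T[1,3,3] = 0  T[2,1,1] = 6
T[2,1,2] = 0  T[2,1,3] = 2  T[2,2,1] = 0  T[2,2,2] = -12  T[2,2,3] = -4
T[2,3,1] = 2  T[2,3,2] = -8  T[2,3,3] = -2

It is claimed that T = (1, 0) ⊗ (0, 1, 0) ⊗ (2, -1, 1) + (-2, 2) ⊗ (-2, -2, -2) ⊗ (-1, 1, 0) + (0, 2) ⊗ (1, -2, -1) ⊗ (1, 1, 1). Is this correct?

No

Reconstruct entry (2,1,2) from the claimed factors: Σₗ aₗ[2]bₗ[1]cₗ[2] = (0)·(0)·(-1) + (2)·(-2)·(1) + (2)·(1)·(1) = -2, but T[2,1,2] = 0. The claim is false.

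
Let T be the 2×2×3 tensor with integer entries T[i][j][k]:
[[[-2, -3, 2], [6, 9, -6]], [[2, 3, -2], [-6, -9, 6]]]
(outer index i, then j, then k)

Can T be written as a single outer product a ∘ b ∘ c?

If T = a ∘ b ∘ c then every fibre of T is a multiple of the corresponding factor, so read the factors off the fibres through the nonzero entry T[0,0,0] = -2.
The mode-1 fibre T[:,0,0] = [-2, 2] gives a = [1, -1] (primitive direction); the mode-2 fibre T[0,:,0] = [-2, 6] gives b = [1, -3]; then c[k] = T[0,0,k] / (a[0]·b[0]) = [-2, -3, 2] / 1 = [-2, -3, 2].
Expanding [1, -1] ∘ [1, -3] ∘ [-2, -3, 2] reproduces all 12 entries of T, so T = [1, -1] ∘ [1, -3] ∘ [-2, -3, 2] and rank(T) ≤ 1.
Equivalently every frontal slice T[:,:,k] is c[k] times the rank-1 matrix [1, -1] ∘ [1, -3]. So T has rank 1 (it is nonzero).

Yes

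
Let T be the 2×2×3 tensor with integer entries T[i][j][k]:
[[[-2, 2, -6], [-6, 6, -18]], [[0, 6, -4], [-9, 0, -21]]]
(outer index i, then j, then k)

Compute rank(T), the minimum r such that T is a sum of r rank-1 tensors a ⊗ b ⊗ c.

2

Lower bound: the mode-2 unfolding of T (rows indexed by j, columns by (i,k) = (0,0), (0,1), (0,2), (1,0), (1,1), (1,2)) is [[-2, 2, -6, 0, 6, -4], [-6, 6, -18, -9, 0, -21]].
There the 2×2 minor on rows j ∈ {0, 1}, columns (i,k) ∈ {(0,0), (1,0)} is det [[-2, 0], [-6, -9]] = 18 ≠ 0, so this unfolding has rank ≥ 2; CP rank is at least every unfolding rank, so rank(T) ≥ 2. (This is only a lower bound: in general the CP rank may exceed every unfolding rank, so we still need to exhibit 2 rank-1 terms summing to T.)
Upper bound — finding two terms. Write S_k = T[:,:,k] for the frontal slices: S₀ = [[-2, -6], [0, -9]], S₁ = [[2, 6], [6, 0]], S₂ = [[-6, -18], [-4, -21]].
If T = a₁ ⊗ b₁ ⊗ c₁ + a₂ ⊗ b₂ ⊗ c₂ then each S_k = c₁[k]·a₁b₁ᵀ + c₂[k]·a₂b₂ᵀ. S₀ and S₁ are linearly independent, so a₁b₁ᵀ and a₂b₂ᵀ must span the same plane of matrices: they are the rank-1 matrices of the form x·S₀ + y·S₁.
det(x·S₀ + y·S₁) is 18·x² + 18·xy − 36·y² = 18·(x + 2·y)(x − y), vanishing at (x:y) = (2:-1) and (1:1).
M₁ = 2·S₀ − S₁ = [[-6, -18], [-6, -18]] = (-6)·(1, 1)(1, 3)ᵀ and M₂ = S₀ + S₁ = [[0, 0], [6, -9]] = 3·(0, 1)(2, -3)ᵀ, so take a₁ = (1, 1), b₁ = (1, 3), a₂ = (0, 1), b₂ = (2, -3).
Each slice is an integer combination of E₁ = a₁b₁ᵀ and E₂ = a₂b₂ᵀ: S₀ = −2·E₁ + E₂, S₁ = 2·E₁ + 2·E₂, S₂ = −6·E₁ + E₂; reading off coefficients, c₁ = (-2, 2, -6) and c₂ = (1, 2, 1).
Hence T = (1, 1) ⊗ (1, 3) ⊗ (-2, 2, -6) + (0, 1) ⊗ (2, -3) ⊗ (1, 2, 1), so rank(T) ≤ 2.
These bounds meet, so rank(T) = 2.
Check entry T[0,0,1] = 2: (1)·(1)·(2) + (0)·(2)·(2) = 2.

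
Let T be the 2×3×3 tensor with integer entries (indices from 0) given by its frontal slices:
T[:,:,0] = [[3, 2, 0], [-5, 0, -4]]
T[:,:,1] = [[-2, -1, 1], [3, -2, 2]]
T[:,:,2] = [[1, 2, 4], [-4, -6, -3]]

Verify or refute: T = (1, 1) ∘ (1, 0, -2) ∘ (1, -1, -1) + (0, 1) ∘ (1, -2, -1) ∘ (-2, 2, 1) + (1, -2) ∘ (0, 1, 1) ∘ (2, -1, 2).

No

Reconstruct entry (0,0,0) from the claimed factors: Σₗ aₗ[0]bₗ[0]cₗ[0] = (1)·(1)·(1) + (0)·(1)·(-2) + (1)·(0)·(2) = 1, but T[0,0,0] = 3. The claim is false.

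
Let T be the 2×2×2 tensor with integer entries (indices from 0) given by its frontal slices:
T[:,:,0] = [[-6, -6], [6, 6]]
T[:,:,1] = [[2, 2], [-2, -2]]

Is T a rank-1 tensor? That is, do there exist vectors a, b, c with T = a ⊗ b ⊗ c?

If T = a ⊗ b ⊗ c then every fibre of T is a multiple of the corresponding factor, so read the factors off the fibres through the nonzero entry T[0,0,0] = -6.
The mode-1 fibre T[:,0,0] = [-6, 6] gives a = (1, -1) (primitive direction); the mode-2 fibre T[0,:,0] = [-6, -6] gives b = (1, 1); then c[k] = T[0,0,k] / (a[0]·b[0]) = [-6, 2] / 1 = (-6, 2).
Expanding (1, -1) ⊗ (1, 1) ⊗ (-6, 2) reproduces all 8 entries of T, so T = (1, -1) ⊗ (1, 1) ⊗ (-6, 2) and rank(T) ≤ 1.
Equivalently every frontal slice T[:,:,k] is c[k] times the rank-1 matrix (1, -1) ⊗ (1, 1). So T has rank 1 (it is nonzero).

Yes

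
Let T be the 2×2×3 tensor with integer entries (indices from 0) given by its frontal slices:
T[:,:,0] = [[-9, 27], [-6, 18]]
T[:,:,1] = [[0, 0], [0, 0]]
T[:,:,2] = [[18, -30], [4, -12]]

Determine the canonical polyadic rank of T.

2

Lower bound: the mode-2 unfolding of T (rows indexed by j, columns by (i,k) = (0,0), (0,1), (0,2), (1,0), (1,1), (1,2)) is [[-9, 0, 18, -6, 0, 4], [27, 0, -30, 18, 0, -12]].
There the 2×2 minor on rows j ∈ {0, 1}, columns (i,k) ∈ {(0,0), (0,2)} is det [[-9, 18], [27, -30]] = -216 ≠ 0, so this unfolding has rank ≥ 2; CP rank is at least every unfolding rank, so rank(T) ≥ 2. (This is only a lower bound: in general the CP rank may exceed every unfolding rank, so we still need to exhibit 2 rank-1 terms summing to T.)
Upper bound — finding two terms. Write S_k = T[:,:,k] for the frontal slices: S₀ = [[-9, 27], [-6, 18]], S₁ = [[0, 0], [0, 0]], S₂ = [[18, -30], [4, -12]].
If T = a₁ (x) b₁ (x) c₁ + a₂ (x) b₂ (x) c₂ then each S_k = c₁[k]·a₁b₁ᵀ + c₂[k]·a₂b₂ᵀ. S₀ and S₂ are linearly independent, so a₁b₁ᵀ and a₂b₂ᵀ must span the same plane of matrices: they are the rank-1 matrices of the form x·S₀ + y·S₂.
det(x·S₀ + y·S₂) is 144·xy − 96·y² = 48·(3·x − 2·y)(y), vanishing at (x:y) = (2:3) and (1:0).
M₁ = 2·S₀ + 3·S₂ = [[36, -36], [0, 0]] = 36·[1, 0][1, -1]ᵀ and M₂ = S₀ = [[-9, 27], [-6, 18]] = (-3)·[3, 2][1, -3]ᵀ, so take a₁ = [1, 0], b₁ = [1, -1], a₂ = [3, 2], b₂ = [1, -3].
Each slice is an integer combination of E₁ = a₁b₁ᵀ and E₂ = a₂b₂ᵀ: S₀ = −3·E₂, S₁ = 0, S₂ = 12·E₁ + 2·E₂; reading off coefficients, c₁ = [0, 0, 12] and c₂ = [-3, 0, 2].
Hence T = [1, 0] (x) [1, -1] (x) [0, 0, 12] + [3, 2] (x) [1, -3] (x) [-3, 0, 2], so rank(T) ≤ 2.
These bounds meet, so rank(T) = 2.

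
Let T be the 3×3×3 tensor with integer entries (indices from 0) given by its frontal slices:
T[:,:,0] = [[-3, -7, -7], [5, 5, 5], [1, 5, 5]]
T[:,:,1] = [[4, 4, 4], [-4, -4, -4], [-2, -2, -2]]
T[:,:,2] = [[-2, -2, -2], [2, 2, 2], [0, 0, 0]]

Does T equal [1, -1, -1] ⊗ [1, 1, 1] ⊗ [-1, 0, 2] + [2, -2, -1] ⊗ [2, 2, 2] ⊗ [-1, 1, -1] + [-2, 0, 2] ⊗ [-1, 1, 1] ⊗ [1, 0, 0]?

Yes

Reconstruct entrywise from the claimed factors. For example, T[1,1,2] = 2 and Σₗ aₗ[1]bₗ[1]cₗ[2] = (-1)·(1)·(2) + (-2)·(2)·(-1) + (0)·(1)·(0) = 2; checking all 27 entries, every one matches. The claim holds.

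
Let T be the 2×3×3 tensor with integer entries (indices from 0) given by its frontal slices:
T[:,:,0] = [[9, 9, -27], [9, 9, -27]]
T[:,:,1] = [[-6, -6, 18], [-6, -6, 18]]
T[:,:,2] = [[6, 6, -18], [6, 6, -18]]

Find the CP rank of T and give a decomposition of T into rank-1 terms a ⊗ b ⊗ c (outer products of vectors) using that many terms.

rank(T) = 1

Lower bound: T ≠ 0 (e.g. T[0,0,0] = 9), so rank(T) ≥ 1.
Upper bound: if T = a ⊗ b ⊗ c then every fibre of T is a multiple of the corresponding factor, so read the factors off the fibres through the nonzero entry T[0,0,0] = 9.
The mode-1 fibre T[:,0,0] = [9, 9] gives a = [1, 1] (primitive direction); the mode-2 fibre T[0,:,0] = [9, 9, -27] gives b = [1, 1, -3]; then c[k] = T[0,0,k] / (a[0]·b[0]) = [9, -6, 6] / 1 = [9, -6, 6].
Expanding [1, 1] ⊗ [1, 1, -3] ⊗ [9, -6, 6] reproduces all 18 entries of T, so T = [1, 1] ⊗ [1, 1, -3] ⊗ [9, -6, 6] and rank(T) ≤ 1.
These bounds meet, so rank(T) = 1.
Check entry T[1,2,1] = 18: (1)·(-3)·(-6) = 18.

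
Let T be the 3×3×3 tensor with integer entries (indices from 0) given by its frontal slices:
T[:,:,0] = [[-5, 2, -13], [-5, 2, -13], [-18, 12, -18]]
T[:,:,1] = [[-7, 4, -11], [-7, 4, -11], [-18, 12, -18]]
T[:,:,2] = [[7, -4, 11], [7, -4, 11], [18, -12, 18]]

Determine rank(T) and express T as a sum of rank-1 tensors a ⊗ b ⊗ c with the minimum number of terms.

Lower bound: in the mode-2 unfolding of T (rows indexed by j, columns by (i,k)) the 2×2 minor on rows j ∈ {0, 1}, columns (i,k) ∈ {(0,0), (0,1)} is det [[-5, -7], [2, 4]] = -6 ≠ 0, so that unfolding has rank ≥ 2 and hence rank(T) ≥ 2 (CP rank is at least every unfolding rank, though it can be larger).
Upper bound: with S_k = T[:,:,k], the two rank-1 terms a₁b₁ᵀ, a₂b₂ᵀ are the rank-1 members of the pencil x·S₀ + y·S₁.
The 2×2 minor of x·S₀ + y·S₁ on rows {0,2}, columns {0,1} is −24·x² − 36·xy − 12·y² = (-12)·(x + y)(2·x + y), vanishing at (x:y) = (1:-1) and (1:-2).
M₁ = S₀ − S₁ = [[2, -2, -2], [2, -2, -2], [0, 0, 0]] = 2·[1, 1, 0][1, -1, -1]ᵀ and M₂ = S₀ − 2·S₁ = [[9, -6, 9], [9, -6, 9], [18, -12, 18]] = 3·[1, 1, 2][3, -2, 3]ᵀ, so take a₁ = [1, 1, 0], b₁ = [1, -1, -1], a₂ = [1, 1, 2], b₂ = [3, -2, 3].
Each slice is an integer combination of E₁ = a₁b₁ᵀ and E₂ = a₂b₂ᵀ: S₀ = 4·E₁ − 3·E₂, S₁ = 2·E₁ − 3·E₂, S₂ = −2·E₁ + 3·E₂; reading off coefficients, c₁ = [4, 2, -2] and c₂ = [-3, -3, 3].
Hence T = [1, 1, 0] ⊗ [1, -1, -1] ⊗ [4, 2, -2] + [1, 1, 2] ⊗ [3, -2, 3] ⊗ [-3, -3, 3], so rank(T) ≤ 2.
These bounds meet, so rank(T) = 2.

rank(T) = 2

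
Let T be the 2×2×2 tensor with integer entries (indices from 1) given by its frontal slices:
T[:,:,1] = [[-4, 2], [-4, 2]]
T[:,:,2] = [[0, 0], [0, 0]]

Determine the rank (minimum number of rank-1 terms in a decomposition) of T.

Lower bound: T ≠ 0 (e.g. T[1,1,1] = -4), so rank(T) ≥ 1.
Upper bound: if T = a ⊗ b ⊗ c then every fibre of T is a multiple of the corresponding factor, so read the factors off the fibres through the nonzero entry T[1,1,1] = -4.
The mode-1 fibre T[:,1,1] = [-4, -4] gives a = [1, 1] (primitive direction); the mode-2 fibre T[1,:,1] = [-4, 2] gives b = [2, -1]; then c[k] = T[1,1,k] / (a[1]·b[1]) = [-4, 0] / 2 = [-2, 0].
Expanding [1, 1] ⊗ [2, -1] ⊗ [-2, 0] reproduces all 8 entries of T, so T = [1, 1] ⊗ [2, -1] ⊗ [-2, 0] and rank(T) ≤ 1.
These bounds meet, so rank(T) = 1.
Check entry T[1,2,1] = 2: (1)·(-1)·(-2) = 2.

1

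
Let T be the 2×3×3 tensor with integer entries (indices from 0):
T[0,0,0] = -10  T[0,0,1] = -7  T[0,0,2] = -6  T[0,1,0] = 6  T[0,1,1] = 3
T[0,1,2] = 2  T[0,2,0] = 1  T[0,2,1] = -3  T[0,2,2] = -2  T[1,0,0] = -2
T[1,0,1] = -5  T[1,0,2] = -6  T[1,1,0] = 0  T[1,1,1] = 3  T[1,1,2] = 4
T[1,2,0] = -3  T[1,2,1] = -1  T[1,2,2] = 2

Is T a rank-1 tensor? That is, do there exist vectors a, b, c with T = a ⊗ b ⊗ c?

The mode-2 unfolding of T (rows indexed by j, columns by (i,k) = (0,0), (0,1), (0,2), (1,0), (1,1), (1,2)) is [[-10, -7, -6, -2, -5, -6], [6, 3, 2, 0, 3, 4], [1, -3, -2, -3, -1, 2]].
There the 3×3 minor on rows j ∈ {0, 1, 2}, columns (i,k) ∈ {(0,0), (0,1), (0,2)} is det [[-10, -7, -6], [6, 3, 2], [1, -3, -2]] = 28 ≠ 0, so this unfolding has rank ≥ 3; CP rank is at least every unfolding rank, so rank(T) ≥ 3.
In particular rank(T) ≥ 3 > 1, so T is not rank-1.

No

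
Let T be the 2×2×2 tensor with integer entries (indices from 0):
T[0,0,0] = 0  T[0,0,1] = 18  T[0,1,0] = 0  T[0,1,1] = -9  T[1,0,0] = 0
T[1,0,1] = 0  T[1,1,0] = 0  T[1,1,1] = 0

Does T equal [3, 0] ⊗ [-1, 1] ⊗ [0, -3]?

No

Reconstruct entry (0,0,1) from the claimed factors: Σₗ aₗ[0]bₗ[0]cₗ[1] = (3)·(-1)·(-3) = 9, but T[0,0,1] = 18. The claim is false.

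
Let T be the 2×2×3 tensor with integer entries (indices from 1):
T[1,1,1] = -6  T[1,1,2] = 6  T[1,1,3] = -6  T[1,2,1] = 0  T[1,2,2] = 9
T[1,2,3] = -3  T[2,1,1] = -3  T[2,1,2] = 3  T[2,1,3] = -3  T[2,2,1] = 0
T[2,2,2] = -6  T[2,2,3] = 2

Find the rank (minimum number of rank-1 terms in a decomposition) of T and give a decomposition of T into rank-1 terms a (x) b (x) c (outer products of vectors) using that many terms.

rank(T) = 2

Lower bound: the mode-3 unfolding of T (rows indexed by k, columns by (i,j) = (1,1), (1,2), (2,1), (2,2)) is [[-6, 0, -3, 0], [6, 9, 3, -6], [-6, -3, -3, 2]].
There the 2×2 minor on rows k ∈ {1, 2}, columns (i,j) ∈ {(1,1), (1,2)} is det [[-6, 0], [6, 9]] = -54 ≠ 0, so this unfolding has rank ≥ 2; CP rank is at least every unfolding rank, so rank(T) ≥ 2. (Unfolding ranks only ever bound the CP rank from below — rank(T) can be strictly larger than all of them — so the matching upper bound has to come from an explicit 2-term decomposition.)
Upper bound — finding two terms. Write S_k = T[:,:,k] for the frontal slices: S₁ = [[-6, 0], [-3, 0]], S₂ = [[6, 9], [3, -6]], S₃ = [[-6, -3], [-3, 2]].
If T = a₁ (x) b₁ (x) c₁ + a₂ (x) b₂ (x) c₂ then each S_k = c₁[k]·a₁b₁ᵀ + c₂[k]·a₂b₂ᵀ. S₁ and S₂ are linearly independent, so a₁b₁ᵀ and a₂b₂ᵀ must span the same plane of matrices: they are the rank-1 matrices of the form x·S₁ + y·S₂.
det(x·S₁ + y·S₂) is 63·xy − 63·y² = 63·(x − y)(y), vanishing at (x:y) = (1:1) and (1:0).
M₁ = S₁ + S₂ = [[0, 9], [0, -6]] = 3·(3, -2)(0, 1)ᵀ and M₂ = S₁ = [[-6, 0], [-3, 0]] = (-3)·(2, 1)(1, 0)ᵀ, so take a₁ = (3, -2), b₁ = (0, 1), a₂ = (2, 1), b₂ = (1, 0).
Each slice is an integer combination of E₁ = a₁b₁ᵀ and E₂ = a₂b₂ᵀ: S₁ = −3·E₂, S₂ = 3·E₁ + 3·E₂, S₃ = −E₁ − 3·E₂; reading off coefficients, c₁ = (0, 3, -1) and c₂ = (-3, 3, -3).
Hence T = (3, -2) (x) (0, 1) (x) (0, 3, -1) + (2, 1) (x) (1, 0) (x) (-3, 3, -3), so rank(T) ≤ 2.
These bounds meet, so rank(T) = 2.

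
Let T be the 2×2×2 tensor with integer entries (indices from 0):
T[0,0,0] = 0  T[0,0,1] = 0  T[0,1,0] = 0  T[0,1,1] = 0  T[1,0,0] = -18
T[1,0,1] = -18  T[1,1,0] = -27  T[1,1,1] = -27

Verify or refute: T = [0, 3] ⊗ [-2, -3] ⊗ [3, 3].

Reconstruct entrywise from the claimed factors. For example, T[0,0,1] = 0 and Σₗ aₗ[0]bₗ[0]cₗ[1] = (0)·(-2)·(3) = 0; checking all 8 entries, every one matches. The claim holds.

Yes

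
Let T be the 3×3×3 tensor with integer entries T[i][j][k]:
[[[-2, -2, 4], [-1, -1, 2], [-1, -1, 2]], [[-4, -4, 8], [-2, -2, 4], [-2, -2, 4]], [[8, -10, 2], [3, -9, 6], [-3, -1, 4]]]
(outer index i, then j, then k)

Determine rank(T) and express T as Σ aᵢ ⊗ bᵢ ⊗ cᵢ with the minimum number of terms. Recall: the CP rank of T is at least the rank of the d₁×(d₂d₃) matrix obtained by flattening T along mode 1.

rank(T) = 3

Lower bound: the mode-2 unfolding of T (rows indexed by j, columns by (i,k) = (0,0), (0,1), (0,2), (1,0), (1,1), (1,2), (2,0), (2,1), (2,2)) is [[-2, -2, 4, -4, -4, 8, 8, -10, 2], [-1, -1, 2, -2, -2, 4, 3, -9, 6], [-1, -1, 2, -2, -2, 4, -3, -1, 4]].
There the 3×3 minor on rows j ∈ {0, 1, 2}, columns (i,k) ∈ {(0,0), (2,0), (2,1)} is det [[-2, 8, -10], [-1, 3, -9], [-1, -3, -1]] = 64 ≠ 0, so this unfolding has rank ≥ 3; CP rank is at least every unfolding rank, so rank(T) ≥ 3. (Flattening ranks never certify an upper bound on CP rank; for that we must actually write T with 3 rank-1 terms.)
Upper bound: T is a sum of 3 rank-1 terms, T = [0, 0, 1] ⊗ [1, -2, -1] ⊗ [2, 0, -2] + [0, 0, 1] ⊗ [1, 1, 0] ⊗ [8, -8, 0] + [1, 2, 1] ⊗ [2, 1, 1] ⊗ [-1, -1, 2] (one valid choice — decompositions are not unique — normalised so each a, b is primitive with positive first nonzero entry; check it by expanding all entries), so rank(T) ≤ 3.
These bounds meet, so rank(T) = 3.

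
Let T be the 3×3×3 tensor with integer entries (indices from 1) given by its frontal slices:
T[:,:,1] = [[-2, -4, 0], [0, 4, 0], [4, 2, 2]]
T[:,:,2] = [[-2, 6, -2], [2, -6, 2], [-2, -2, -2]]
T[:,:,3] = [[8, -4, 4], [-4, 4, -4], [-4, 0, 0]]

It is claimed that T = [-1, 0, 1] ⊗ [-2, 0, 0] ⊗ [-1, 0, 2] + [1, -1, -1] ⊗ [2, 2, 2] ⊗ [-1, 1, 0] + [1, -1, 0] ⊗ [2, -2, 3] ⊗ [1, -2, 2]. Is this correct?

Reconstruct entry (1,3,1) from the claimed factors: Σₗ aₗ[1]bₗ[3]cₗ[1] = (-1)·(0)·(-1) + (1)·(2)·(-1) + (1)·(3)·(1) = 1, but T[1,3,1] = 0. The claim is false.

No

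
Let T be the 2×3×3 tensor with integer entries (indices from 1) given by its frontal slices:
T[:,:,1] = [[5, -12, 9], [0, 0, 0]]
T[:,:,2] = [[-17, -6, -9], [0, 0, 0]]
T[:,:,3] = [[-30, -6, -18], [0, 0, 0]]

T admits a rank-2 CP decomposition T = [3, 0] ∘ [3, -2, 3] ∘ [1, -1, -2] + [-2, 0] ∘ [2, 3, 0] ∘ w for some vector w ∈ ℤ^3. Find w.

w = [1, 2, 3]

Subtract the known terms from T to get the rank-1 residual R = [-2, 0] ∘ [2, 3, 0] ∘ w, so R[i,j,k] = a[i]·b[j]·w[k]. Pick indices with nonzero a[1]·b[1] = (-2)·(2) = -4. Only the fibre through (1,1,·) is needed: R[1,1,:] = T[1,1,:] − Σₗ aₗ[1]bₗ[1]cₗ = [5, -17, -30] − (3)·(3)·[1, -1, -2] = [-4, -8, -12]. Then w[k] = R[1,1,k] / -4 for each k, giving w = [-4, -8, -12] / -4 = [1, 2, 3].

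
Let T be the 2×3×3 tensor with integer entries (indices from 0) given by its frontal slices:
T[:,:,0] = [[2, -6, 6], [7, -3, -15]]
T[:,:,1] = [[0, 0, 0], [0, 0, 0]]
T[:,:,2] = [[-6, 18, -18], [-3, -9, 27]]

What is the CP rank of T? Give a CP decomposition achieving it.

rank(T) = 2

Lower bound: in the mode-3 unfolding of T (rows indexed by k, columns by (i,j)) the 2×2 minor on rows k ∈ {0, 2}, columns (i,j) ∈ {(0,0), (1,0)} is det [[2, 7], [-6, -3]] = 36 ≠ 0, so that unfolding has rank ≥ 2 and hence rank(T) ≥ 2 (CP rank is at least every unfolding rank, though it can be larger).
Upper bound: with S_k = T[:,:,k], the two rank-1 terms a₁b₁ᵀ, a₂b₂ᵀ are the rank-1 members of the pencil x·S₀ + y·S₂.
The 2×2 minor of x·S₀ + y·S₂ on rows {0,1}, columns {0,1} is 36·x² − 144·xy + 108·y² = 36·(x − 3·y)(x − y), vanishing at (x:y) = (3:1) and (1:1).
M₁ = 3·S₀ + S₂ = [[0, 0, 0], [18, -18, -18]] = 18·(0, 1)(1, -1, -1)ᵀ and M₂ = S₀ + S₂ = [[-4, 12, -12], [4, -12, 12]] = (-4)·(1, -1)(1, -3, 3)ᵀ, so take a₁ = (0, 1), b₁ = (1, -1, -1), a₂ = (1, -1), b₂ = (1, -3, 3).
Each slice is an integer combination of E₁ = a₁b₁ᵀ and E₂ = a₂b₂ᵀ: S₀ = 9·E₁ + 2·E₂, S₁ = 0, S₂ = −9·E₁ − 6·E₂; reading off coefficients, c₁ = (9, 0, -9) and c₂ = (2, 0, -6).
Hence T = (0, 1) (x) (1, -1, -1) (x) (9, 0, -9) + (1, -1) (x) (1, -3, 3) (x) (2, 0, -6), so rank(T) ≤ 2.
These bounds meet, so rank(T) = 2.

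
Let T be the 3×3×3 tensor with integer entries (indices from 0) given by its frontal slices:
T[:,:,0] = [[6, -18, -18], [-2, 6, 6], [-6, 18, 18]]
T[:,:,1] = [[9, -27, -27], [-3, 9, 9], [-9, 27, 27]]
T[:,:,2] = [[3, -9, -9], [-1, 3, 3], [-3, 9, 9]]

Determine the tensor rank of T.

1

Lower bound: T ≠ 0 (e.g. T[0,0,0] = 6), so rank(T) ≥ 1.
Upper bound: the mode-1 fibre T[:,0,0] = [6, -2, -6] gives a = [3, -1, -3] (primitive direction); the mode-2 fibre T[0,:,0] = [6, -18, -18] gives b = [1, -3, -3]; then c[k] = T[0,0,k] / (a[0]·b[0]) = [6, 9, 3] / 3 = [2, 3, 1].
Expanding [3, -1, -3] ⊗ [1, -3, -3] ⊗ [2, 3, 1] reproduces all 27 entries of T, so T = [3, -1, -3] ⊗ [1, -3, -3] ⊗ [2, 3, 1] and rank(T) ≤ 1.
These bounds meet, so rank(T) = 1.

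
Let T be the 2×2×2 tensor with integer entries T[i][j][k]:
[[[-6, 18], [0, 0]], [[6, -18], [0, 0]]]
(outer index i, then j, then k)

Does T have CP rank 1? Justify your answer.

Yes

If T = a ⊗ b ⊗ c then every fibre of T is a multiple of the corresponding factor, so read the factors off the fibres through the nonzero entry T[0,0,0] = -6.
The mode-1 fibre T[:,0,0] = [-6, 6] gives a = [1, -1] (primitive direction); the mode-2 fibre T[0,:,0] = [-6, 0] gives b = [1, 0]; then c[k] = T[0,0,k] / (a[0]·b[0]) = [-6, 18] / 1 = [-6, 18].
Expanding [1, -1] ⊗ [1, 0] ⊗ [-6, 18] reproduces all 8 entries of T, so T = [1, -1] ⊗ [1, 0] ⊗ [-6, 18] and rank(T) ≤ 1.
Equivalently every frontal slice T[:,:,k] is c[k] times the rank-1 matrix [1, -1] ⊗ [1, 0]. So T has rank 1 (it is nonzero).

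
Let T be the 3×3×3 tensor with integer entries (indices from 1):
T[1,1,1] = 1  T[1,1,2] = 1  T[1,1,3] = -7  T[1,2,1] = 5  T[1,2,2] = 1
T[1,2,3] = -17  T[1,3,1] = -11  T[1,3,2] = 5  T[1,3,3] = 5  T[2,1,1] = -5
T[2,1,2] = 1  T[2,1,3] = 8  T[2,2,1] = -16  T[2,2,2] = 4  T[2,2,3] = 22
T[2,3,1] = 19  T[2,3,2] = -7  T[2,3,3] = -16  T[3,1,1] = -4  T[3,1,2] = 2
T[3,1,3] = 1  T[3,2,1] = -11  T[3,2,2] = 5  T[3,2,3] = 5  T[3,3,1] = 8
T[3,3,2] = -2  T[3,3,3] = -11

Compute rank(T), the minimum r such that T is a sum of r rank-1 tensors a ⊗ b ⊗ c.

Lower bound: in the mode-3 unfolding of T (rows indexed by k, columns by (i,j)) the 2×2 minor on rows k ∈ {1, 2}, columns (i,j) ∈ {(1,1), (1,2)} is det [[1, 5], [1, 1]] = -4 ≠ 0, so that unfolding has rank ≥ 2 and hence rank(T) ≥ 2 (CP rank is at least every unfolding rank, though it can be larger).
Upper bound: with S_k = T[:,:,k], the two rank-1 terms a₁b₁ᵀ, a₂b₂ᵀ are the rank-1 members of the pencil x·S₁ + y·S₂.
The 2×2 minor of x·S₁ + y·S₂ on rows {1,2}, columns {1,2} is 9·x² − 12·xy + 3·y² = 3·(3·x − y)(x − y), vanishing at (x:y) = (1:3) and (1:1).
M₁ = S₁ + 3·S₂ = [[4, 8, 4], [-2, -4, -2], [2, 4, 2]] = 2·[2, -1, 1][1, 2, 1]ᵀ and M₂ = S₁ + S₂ = [[2, 6, -6], [-4, -12, 12], [-2, -6, 6]] = 2·[1, -2, -1][1, 3, -3]ᵀ, so take a₁ = [2, -1, 1], b₁ = [1, 2, 1], a₂ = [1, -2, -1], b₂ = [1, 3, -3].
Each slice is an integer combination of E₁ = a₁b₁ᵀ and E₂ = a₂b₂ᵀ: S₁ = −E₁ + 3·E₂, S₂ = E₁ − E₂, S₃ = −2·E₁ − 3·E₂; reading off coefficients, c₁ = [-1, 1, -2] and c₂ = [3, -1, -3].
Hence T = [2, -1, 1] ⊗ [1, 2, 1] ⊗ [-1, 1, -2] + [1, -2, -1] ⊗ [1, 3, -3] ⊗ [3, -1, -3], so rank(T) ≤ 2.
These bounds meet, so rank(T) = 2.

2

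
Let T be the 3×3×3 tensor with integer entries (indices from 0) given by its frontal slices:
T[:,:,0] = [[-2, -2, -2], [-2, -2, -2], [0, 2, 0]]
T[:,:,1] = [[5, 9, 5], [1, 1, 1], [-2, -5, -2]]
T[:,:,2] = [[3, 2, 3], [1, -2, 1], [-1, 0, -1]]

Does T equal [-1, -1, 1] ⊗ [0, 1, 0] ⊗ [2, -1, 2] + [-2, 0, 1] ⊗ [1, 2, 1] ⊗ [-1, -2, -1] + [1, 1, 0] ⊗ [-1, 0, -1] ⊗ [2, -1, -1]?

No

Reconstruct entry (0,0,0) from the claimed factors: Σₗ aₗ[0]bₗ[0]cₗ[0] = (-1)·(0)·(2) + (-2)·(1)·(-1) + (1)·(-1)·(2) = 0, but T[0,0,0] = -2. The claim is false.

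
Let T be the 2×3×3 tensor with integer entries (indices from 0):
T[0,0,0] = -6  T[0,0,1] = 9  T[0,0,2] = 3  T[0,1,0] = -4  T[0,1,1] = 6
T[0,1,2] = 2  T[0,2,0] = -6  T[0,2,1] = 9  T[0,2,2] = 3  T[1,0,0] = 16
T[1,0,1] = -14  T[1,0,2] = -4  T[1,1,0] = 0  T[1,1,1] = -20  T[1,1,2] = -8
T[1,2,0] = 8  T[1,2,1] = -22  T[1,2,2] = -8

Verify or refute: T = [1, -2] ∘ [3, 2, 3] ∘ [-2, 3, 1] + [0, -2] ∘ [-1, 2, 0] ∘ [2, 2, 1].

No

Reconstruct entry (1,2,0) from the claimed factors: Σₗ aₗ[1]bₗ[2]cₗ[0] = (-2)·(3)·(-2) + (-2)·(0)·(2) = 12, but T[1,2,0] = 8. The claim is false.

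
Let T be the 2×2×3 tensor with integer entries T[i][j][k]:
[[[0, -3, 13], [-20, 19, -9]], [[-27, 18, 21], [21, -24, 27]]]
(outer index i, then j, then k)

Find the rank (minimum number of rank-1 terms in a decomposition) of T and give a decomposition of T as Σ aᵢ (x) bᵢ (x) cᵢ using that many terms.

Lower bound: the mode-2 unfolding of T (rows indexed by j, columns by (i,k) = (0,0), (0,1), (0,2), (1,0), (1,1), (1,2)) is [[0, -3, 13, -27, 18, 21], [-20, 19, -9, 21, -24, 27]].
There the 2×2 minor on rows j ∈ {0, 1}, columns (i,k) ∈ {(0,0), (0,1)} is det [[0, -3], [-20, 19]] = -60 ≠ 0, so this unfolding has rank ≥ 2; CP rank is at least every unfolding rank, so rank(T) ≥ 2. (Flattening ranks never certify an upper bound on CP rank; for that we must actually write T with 2 rank-1 terms.)
Upper bound — finding two terms. Write S_k = T[:,:,k] for the frontal slices: S₀ = [[0, -20], [-27, 21]], S₁ = [[-3, 19], [18, -24]], S₂ = [[13, -9], [21, 27]].
If T = a₁ (x) b₁ (x) c₁ + a₂ (x) b₂ (x) c₂ then each S_k = c₁[k]·a₁b₁ᵀ + c₂[k]·a₂b₂ᵀ. S₀ and S₁ are linearly independent, so a₁b₁ᵀ and a₂b₂ᵀ must span the same plane of matrices: they are the rank-1 matrices of the form x·S₀ + y·S₁.
det(x·S₀ + y·S₁) is −540·x² + 810·xy − 270·y² = (-270)·(2·x − y)(x − y), vanishing at (x:y) = (1:2) and (1:1).
M₁ = S₀ + 2·S₁ = [[-6, 18], [9, -27]] = (-3)·[2, -3][1, -3]ᵀ and M₂ = S₀ + S₁ = [[-3, -1], [-9, -3]] = −[1, 3][3, 1]ᵀ, so take a₁ = [2, -3], b₁ = [1, -3], a₂ = [1, 3], b₂ = [3, 1].
Each slice is an integer combination of E₁ = a₁b₁ᵀ and E₂ = a₂b₂ᵀ: S₀ = 3·E₁ − 2·E₂, S₁ = −3·E₁ + E₂, S₂ = 2·E₁ + 3·E₂; reading off coefficients, c₁ = [3, -3, 2] and c₂ = [-2, 1, 3].
Hence T = [2, -3] (x) [1, -3] (x) [3, -3, 2] + [1, 3] (x) [3, 1] (x) [-2, 1, 3], so rank(T) ≤ 2.
These bounds meet, so rank(T) = 2.
Check entry T[0,1,2] = -9: (2)·(-3)·(2) + (1)·(1)·(3) = -9.

rank(T) = 2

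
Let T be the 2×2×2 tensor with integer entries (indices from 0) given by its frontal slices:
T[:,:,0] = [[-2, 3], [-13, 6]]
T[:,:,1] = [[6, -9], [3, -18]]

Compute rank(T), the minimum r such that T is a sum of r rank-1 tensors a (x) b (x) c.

Lower bound: the mode-1 unfolding of T (rows indexed by i, columns by (j,k) = (0,0), (0,1), (1,0), (1,1)) is [[-2, 6, 3, -9], [-13, 3, 6, -18]].
There the 2×2 minor on rows i ∈ {0, 1}, columns (j,k) ∈ {(0,0), (0,1)} is det [[-2, 6], [-13, 3]] = 72 ≠ 0, so this unfolding has rank ≥ 2; CP rank is at least every unfolding rank, so rank(T) ≥ 2. (Unfolding ranks only ever bound the CP rank from below — rank(T) can be strictly larger than all of them — so the matching upper bound has to come from an explicit 2-term decomposition.)
Upper bound — finding two terms. Write S_k = T[:,:,k] for the frontal slices: S₀ = [[-2, 3], [-13, 6]], S₁ = [[6, -9], [3, -18]].
If T = a₁ (x) b₁ (x) c₁ + a₂ (x) b₂ (x) c₂ then each S_k = c₁[k]·a₁b₁ᵀ + c₂[k]·a₂b₂ᵀ. S₀ and S₁ are linearly independent, so a₁b₁ᵀ and a₂b₂ᵀ must span the same plane of matrices: they are the rank-1 matrices of the form x·S₀ + y·S₁.
det(x·S₀ + y·S₁) is 27·x² − 54·xy − 81·y² = 27·(x − 3·y)(x + y), vanishing at (x:y) = (3:1) and (1:-1).
M₁ = 3·S₀ + S₁ = [[0, 0], [-36, 0]] = (-36)·(0, 1)(1, 0)ᵀ and M₂ = S₀ − S₁ = [[-8, 12], [-16, 24]] = (-4)·(1, 2)(2, -3)ᵀ, so take a₁ = (0, 1), b₁ = (1, 0), a₂ = (1, 2), b₂ = (2, -3).
Each slice is an integer combination of E₁ = a₁b₁ᵀ and E₂ = a₂b₂ᵀ: S₀ = −9·E₁ − E₂, S₁ = −9·E₁ + 3·E₂; reading off coefficients, c₁ = (-9, -9) and c₂ = (-1, 3).
Hence T = (0, 1) (x) (1, 0) (x) (-9, -9) + (1, 2) (x) (2, -3) (x) (-1, 3), so rank(T) ≤ 2.
These bounds meet, so rank(T) = 2.

2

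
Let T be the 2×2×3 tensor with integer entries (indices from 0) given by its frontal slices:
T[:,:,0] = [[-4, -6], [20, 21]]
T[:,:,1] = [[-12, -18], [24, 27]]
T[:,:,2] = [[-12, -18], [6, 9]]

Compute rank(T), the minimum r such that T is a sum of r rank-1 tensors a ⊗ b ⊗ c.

2

Lower bound: the mode-1 unfolding of T (rows indexed by i, columns by (j,k) = (0,0), (0,1), (0,2), (1,0), (1,1), (1,2)) is [[-4, -12, -12, -6, -18, -18], [20, 24, 6, 21, 27, 9]].
There the 2×2 minor on rows i ∈ {0, 1}, columns (j,k) ∈ {(0,0), (0,1)} is det [[-4, -12], [20, 24]] = 144 ≠ 0, so this unfolding has rank ≥ 2; CP rank is at least every unfolding rank, so rank(T) ≥ 2. (This is only a lower bound: in general the CP rank may exceed every unfolding rank, so we still need to exhibit 2 rank-1 terms summing to T.)
Upper bound — finding two terms. Write S_k = T[:,:,k] for the frontal slices: S₀ = [[-4, -6], [20, 21]], S₁ = [[-12, -18], [24, 27]], S₂ = [[-12, -18], [6, 9]].
If T = a₁ ⊗ b₁ ⊗ c₁ + a₂ ⊗ b₂ ⊗ c₂ then each S_k = c₁[k]·a₁b₁ᵀ + c₂[k]·a₂b₂ᵀ. S₀ and S₁ are linearly independent, so a₁b₁ᵀ and a₂b₂ᵀ must span the same plane of matrices: they are the rank-1 matrices of the form x·S₀ + y·S₁.
det(x·S₀ + y·S₁) is 36·x² + 144·xy + 108·y² = 36·(x + 3·y)(x + y), vanishing at (x:y) = (3:-1) and (1:-1).
M₁ = 3·S₀ − S₁ = [[0, 0], [36, 36]] = 36·[0, 1][1, 1]ᵀ and M₂ = S₀ − S₁ = [[8, 12], [-4, -6]] = 2·[2, -1][2, 3]ᵀ, so take a₁ = [0, 1], b₁ = [1, 1], a₂ = [2, -1], b₂ = [2, 3].
Each slice is an integer combination of E₁ = a₁b₁ᵀ and E₂ = a₂b₂ᵀ: S₀ = 18·E₁ − E₂, S₁ = 18·E₁ − 3·E₂, S₂ = −3·E₂; reading off coefficients, c₁ = [18, 18, 0] and c₂ = [-1, -3, -3].
Hence T = [0, 1] ⊗ [1, 1] ⊗ [18, 18, 0] + [2, -1] ⊗ [2, 3] ⊗ [-1, -3, -3], so rank(T) ≤ 2.
These bounds meet, so rank(T) = 2.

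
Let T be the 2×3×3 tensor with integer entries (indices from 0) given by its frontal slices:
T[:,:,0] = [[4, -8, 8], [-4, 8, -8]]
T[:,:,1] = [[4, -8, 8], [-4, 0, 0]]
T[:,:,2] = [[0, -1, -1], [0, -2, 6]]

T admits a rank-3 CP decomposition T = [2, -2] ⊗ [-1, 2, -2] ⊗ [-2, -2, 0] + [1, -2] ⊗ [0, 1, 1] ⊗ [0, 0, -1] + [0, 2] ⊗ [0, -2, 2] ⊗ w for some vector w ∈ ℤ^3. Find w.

Subtract the known terms from T to get the rank-1 residual R = [0, 2] ⊗ [0, -2, 2] ⊗ w, so R[i,j,k] = a[i]·b[j]·w[k]. Pick indices with nonzero a[1]·b[1] = (2)·(-2) = -4. Only the fibre through (1,1,·) is needed: R[1,1,:] = T[1,1,:] − Σₗ aₗ[1]bₗ[1]cₗ = [8, 0, -2] − (-2)·(2)·[-2, -2, 0] − (-2)·(1)·[0, 0, -1] = [0, -8, -4]. Then w[k] = R[1,1,k] / -4 for each k, giving w = [0, -8, -4] / -4 = [0, 2, 1].

w = [0, 2, 1]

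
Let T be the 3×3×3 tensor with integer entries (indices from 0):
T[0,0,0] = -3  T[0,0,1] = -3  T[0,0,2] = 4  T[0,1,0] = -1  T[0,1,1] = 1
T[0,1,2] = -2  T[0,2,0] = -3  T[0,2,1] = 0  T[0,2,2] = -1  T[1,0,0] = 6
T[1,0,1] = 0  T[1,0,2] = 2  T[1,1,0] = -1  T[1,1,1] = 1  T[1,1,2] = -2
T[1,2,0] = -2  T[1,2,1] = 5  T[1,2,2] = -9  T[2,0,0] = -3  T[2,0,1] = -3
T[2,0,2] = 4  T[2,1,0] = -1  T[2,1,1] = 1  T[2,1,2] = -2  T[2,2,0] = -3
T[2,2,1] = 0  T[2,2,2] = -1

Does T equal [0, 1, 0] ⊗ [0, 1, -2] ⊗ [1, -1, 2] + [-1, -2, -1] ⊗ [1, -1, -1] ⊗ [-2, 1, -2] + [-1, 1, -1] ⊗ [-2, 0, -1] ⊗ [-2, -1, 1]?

No

Reconstruct entry (0,0,0) from the claimed factors: Σₗ aₗ[0]bₗ[0]cₗ[0] = (0)·(0)·(1) + (-1)·(1)·(-2) + (-1)·(-2)·(-2) = -2, but T[0,0,0] = -3. The claim is false.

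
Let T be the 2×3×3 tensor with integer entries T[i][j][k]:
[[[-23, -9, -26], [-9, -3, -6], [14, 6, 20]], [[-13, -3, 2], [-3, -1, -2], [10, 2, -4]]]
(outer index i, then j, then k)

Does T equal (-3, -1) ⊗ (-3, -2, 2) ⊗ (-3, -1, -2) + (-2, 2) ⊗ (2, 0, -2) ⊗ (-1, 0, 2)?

Reconstruct entry (0,1,0) from the claimed factors: Σₗ aₗ[0]bₗ[1]cₗ[0] = (-3)·(-2)·(-3) + (-2)·(0)·(-1) = -18, but T[0,1,0] = -9. The claim is false.

No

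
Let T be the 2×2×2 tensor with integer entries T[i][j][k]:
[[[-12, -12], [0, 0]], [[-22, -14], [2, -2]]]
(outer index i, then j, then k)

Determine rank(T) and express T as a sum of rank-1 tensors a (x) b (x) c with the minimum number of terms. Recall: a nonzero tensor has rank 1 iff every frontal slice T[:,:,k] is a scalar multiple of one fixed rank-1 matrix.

Lower bound: in the mode-3 unfolding of T (rows indexed by k, columns by (i,j)) the 2×2 minor on rows k ∈ {0, 1}, columns (i,j) ∈ {(0,0), (1,0)} is det [[-12, -22], [-12, -14]] = -96 ≠ 0, so that unfolding has rank ≥ 2 and hence rank(T) ≥ 2 (CP rank is at least every unfolding rank, though it can be larger).
Upper bound: with S_k = T[:,:,k], the two rank-1 terms a₁b₁ᵀ, a₂b₂ᵀ are the rank-1 members of the pencil x·S₀ + y·S₁.
det(x·S₀ + y·S₁) is −24·x² + 24·y² = (-24)·(x − y)(x + y), vanishing at (x:y) = (1:1) and (1:-1).
M₁ = S₀ + S₁ = [[-24, 0], [-36, 0]] = (-12)·(2, 3)(1, 0)ᵀ and M₂ = S₀ − S₁ = [[0, 0], [-8, 4]] = (-4)·(0, 1)(2, -1)ᵀ, so take a₁ = (2, 3), b₁ = (1, 0), a₂ = (0, 1), b₂ = (2, -1).
Each slice is an integer combination of E₁ = a₁b₁ᵀ and E₂ = a₂b₂ᵀ: S₀ = −6·E₁ − 2·E₂, S₁ = −6·E₁ + 2·E₂; reading off coefficients, c₁ = (-6, -6) and c₂ = (-2, 2).
Hence T = (2, 3) (x) (1, 0) (x) (-6, -6) + (0, 1) (x) (2, -1) (x) (-2, 2), so rank(T) ≤ 2.
These bounds meet, so rank(T) = 2.

rank(T) = 2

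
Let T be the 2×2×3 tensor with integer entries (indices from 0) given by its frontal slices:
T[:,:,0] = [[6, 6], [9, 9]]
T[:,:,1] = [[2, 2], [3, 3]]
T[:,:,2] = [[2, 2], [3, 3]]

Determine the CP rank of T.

1

Lower bound: T ≠ 0 (e.g. T[0,0,0] = 6), so rank(T) ≥ 1.
Upper bound: the mode-1 fibre T[:,0,0] = [6, 9] gives a = [2, 3] (primitive direction); the mode-2 fibre T[0,:,0] = [6, 6] gives b = [1, 1]; then c[k] = T[0,0,k] / (a[0]·b[0]) = [6, 2, 2] / 2 = [3, 1, 1].
Expanding [2, 3] ⊗ [1, 1] ⊗ [3, 1, 1] reproduces all 12 entries of T, so T = [2, 3] ⊗ [1, 1] ⊗ [3, 1, 1] and rank(T) ≤ 1.
These bounds meet, so rank(T) = 1.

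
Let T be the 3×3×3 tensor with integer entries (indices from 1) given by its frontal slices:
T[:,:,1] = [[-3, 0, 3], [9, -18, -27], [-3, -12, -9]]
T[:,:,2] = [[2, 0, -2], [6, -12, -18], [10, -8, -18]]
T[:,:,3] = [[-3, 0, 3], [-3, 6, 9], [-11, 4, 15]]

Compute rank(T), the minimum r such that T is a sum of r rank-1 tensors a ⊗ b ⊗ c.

2

Lower bound: the mode-3 unfolding of T (rows indexed by k, columns by (i,j) = (1,1), (1,2), (1,3), (2,1), (2,2), (2,3), (3,1), (3,2), (3,3)) is [[-3, 0, 3, 9, -18, -27, -3, -12, -9], [2, 0, -2, 6, -12, -18, 10, -8, -18], [-3, 0, 3, -3, 6, 9, -11, 4, 15]].
There the 2×2 minor on rows k ∈ {1, 2}, columns (i,j) ∈ {(1,1), (2,1)} is det [[-3, 9], [2, 6]] = -36 ≠ 0, so this unfolding has rank ≥ 2; CP rank is at least every unfolding rank, so rank(T) ≥ 2. (This is only a lower bound: in general the CP rank may exceed every unfolding rank, so we still need to exhibit 2 rank-1 terms summing to T.)
Upper bound — finding two terms. Write S_k = T[:,:,k] for the frontal slices: S₁ = [[-3, 0, 3], [9, -18, -27], [-3, -12, -9]], S₂ = [[2, 0, -2], [6, -12, -18], [10, -8, -18]], S₃ = [[-3, 0, 3], [-3, 6, 9], [-11, 4, 15]].
If T = a₁ ⊗ b₁ ⊗ c₁ + a₂ ⊗ b₂ ⊗ c₂ then each S_k = c₁[k]·a₁b₁ᵀ + c₂[k]·a₂b₂ᵀ. S₁ and S₂ are linearly independent, so a₁b₁ᵀ and a₂b₂ᵀ must span the same plane of matrices: they are the rank-1 matrices of the form x·S₁ + y·S₂.
The 2×2 minor of x·S₁ + y·S₂ on rows {1,2}, columns {1,2} is 54·x² − 24·y² = 6·(3·x − 2·y)(3·x + 2·y), vanishing at (x:y) = (2:3) and (2:-3).
M₁ = 2·S₁ + 3·S₂ = [[0, 0, 0], [36, -72, -108], [24, -48, -72]] = 12·[0, 3, 2][1, -2, -3]ᵀ and M₂ = 2·S₁ − 3·S₂ = [[-12, 0, 12], [0, 0, 0], [-36, 0, 36]] = (-12)·[1, 0, 3][1, 0, -1]ᵀ, so take a₁ = [0, 3, 2], b₁ = [1, -2, -3], a₂ = [1, 0, 3], b₂ = [1, 0, -1].
Each slice is an integer combination of E₁ = a₁b₁ᵀ and E₂ = a₂b₂ᵀ: S₁ = 3·E₁ − 3·E₂, S₂ = 2·E₁ + 2·E₂, S₃ = −E₁ − 3·E₂; reading off coefficients, c₁ = [3, 2, -1] and c₂ = [-3, 2, -3].
Hence T = [0, 3, 2] ⊗ [1, -2, -3] ⊗ [3, 2, -1] + [1, 0, 3] ⊗ [1, 0, -1] ⊗ [-3, 2, -3], so rank(T) ≤ 2.
These bounds meet, so rank(T) = 2.
Check entry T[2,3,2] = -18: (3)·(-3)·(2) + (0)·(-1)·(2) = -18.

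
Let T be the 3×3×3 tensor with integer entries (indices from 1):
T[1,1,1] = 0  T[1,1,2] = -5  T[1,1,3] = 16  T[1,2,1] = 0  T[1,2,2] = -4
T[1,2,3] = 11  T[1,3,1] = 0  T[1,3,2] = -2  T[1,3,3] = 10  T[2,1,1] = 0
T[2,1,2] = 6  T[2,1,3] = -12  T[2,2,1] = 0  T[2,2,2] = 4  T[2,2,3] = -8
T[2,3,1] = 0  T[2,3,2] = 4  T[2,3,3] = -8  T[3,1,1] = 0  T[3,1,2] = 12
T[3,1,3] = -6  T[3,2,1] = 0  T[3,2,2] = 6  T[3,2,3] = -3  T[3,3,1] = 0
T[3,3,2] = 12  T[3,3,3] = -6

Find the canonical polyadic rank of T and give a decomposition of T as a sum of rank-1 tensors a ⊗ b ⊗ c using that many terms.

Lower bound: the mode-1 unfolding of T (rows indexed by i, columns by (j,k) = (1,1), (1,2), (1,3), (2,1), (2,2), (2,3), (3,1), (3,2), (3,3)) is [[0, -5, 16, 0, -4, 11, 0, -2, 10], [0, 6, -12, 0, 4, -8, 0, 4, -8], [0, 12, -6, 0, 6, -3, 0, 12, -6]].
There the 2×2 minor on rows i ∈ {1, 2}, columns (j,k) ∈ {(1,2), (1,3)} is det [[-5, 16], [6, -12]] = -36 ≠ 0, so this unfolding has rank ≥ 2; CP rank is at least every unfolding rank, so rank(T) ≥ 2. (Unfolding ranks only ever bound the CP rank from below — rank(T) can be strictly larger than all of them — so the matching upper bound has to come from an explicit 2-term decomposition.)
Upper bound — finding two terms. Write S_k = T[:,:,k] for the frontal slices: S₁ = [[0, 0, 0], [0, 0, 0], [0, 0, 0]], S₂ = [[-5, -4, -2], [6, 4, 4], [12, 6, 12]], S₃ = [[16, 11, 10], [-12, -8, -8], [-6, -3, -6]].
If T = a₁ ⊗ b₁ ⊗ c₁ + a₂ ⊗ b₂ ⊗ c₂ then each S_k = c₁[k]·a₁b₁ᵀ + c₂[k]·a₂b₂ᵀ. S₂ and S₃ are linearly independent, so a₁b₁ᵀ and a₂b₂ᵀ must span the same plane of matrices: they are the rank-1 matrices of the form x·S₂ + y·S₃.
The 2×2 minor of x·S₂ + y·S₃ on rows {1,2}, columns {1,2} is 4·x² − 10·xy + 4·y² = 2·(x − 2·y)(2·x − y), vanishing at (x:y) = (2:1) and (1:2).
M₁ = 2·S₂ + S₃ = [[6, 3, 6], [0, 0, 0], [18, 9, 18]] = 3·[1, 0, 3][2, 1, 2]ᵀ and M₂ = S₂ + 2·S₃ = [[27, 18, 18], [-18, -12, -12], [0, 0, 0]] = 3·[3, -2, 0][3, 2, 2]ᵀ, so take a₁ = [1, 0, 3], b₁ = [2, 1, 2], a₂ = [3, -2, 0], b₂ = [3, 2, 2].
Each slice is an integer combination of E₁ = a₁b₁ᵀ and E₂ = a₂b₂ᵀ: S₁ = 0, S₂ = 2·E₁ − E₂, S₃ = −E₁ + 2·E₂; reading off coefficients, c₁ = [0, 2, -1] and c₂ = [0, -1, 2].
Hence T = [1, 0, 3] ⊗ [2, 1, 2] ⊗ [0, 2, -1] + [3, -2, 0] ⊗ [3, 2, 2] ⊗ [0, -1, 2], so rank(T) ≤ 2.
These bounds meet, so rank(T) = 2.

rank(T) = 2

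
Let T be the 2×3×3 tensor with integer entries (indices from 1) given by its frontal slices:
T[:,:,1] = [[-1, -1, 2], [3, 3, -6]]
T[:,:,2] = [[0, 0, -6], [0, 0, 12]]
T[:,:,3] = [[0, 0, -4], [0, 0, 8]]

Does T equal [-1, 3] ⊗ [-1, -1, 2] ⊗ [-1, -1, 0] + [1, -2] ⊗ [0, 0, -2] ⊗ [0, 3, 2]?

No

Reconstruct entry (1,1,2) from the claimed factors: Σₗ aₗ[1]bₗ[1]cₗ[2] = (-1)·(-1)·(-1) + (1)·(0)·(3) = -1, but T[1,1,2] = 0. The claim is false.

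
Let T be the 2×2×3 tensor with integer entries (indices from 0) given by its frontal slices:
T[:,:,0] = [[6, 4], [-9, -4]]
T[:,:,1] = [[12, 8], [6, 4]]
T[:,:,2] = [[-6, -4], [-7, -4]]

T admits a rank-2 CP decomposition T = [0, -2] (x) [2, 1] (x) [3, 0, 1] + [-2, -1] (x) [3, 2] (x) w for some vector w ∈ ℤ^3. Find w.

w = [-1, -2, 1]

Subtract the known terms from T to get the rank-1 residual R = [-2, -1] (x) [3, 2] (x) w, so R[i,j,k] = a[i]·b[j]·w[k]. Pick indices with nonzero a[0]·b[0] = (-2)·(3) = -6. Only the fibre through (0,0,·) is needed: R[0,0,:] = T[0,0,:] − Σₗ aₗ[0]bₗ[0]cₗ = [6, 12, -6] − (0)·(2)·[3, 0, 1] = [6, 12, -6]. Then w[k] = R[0,0,k] / -6 for each k, giving w = [6, 12, -6] / -6 = [-1, -2, 1].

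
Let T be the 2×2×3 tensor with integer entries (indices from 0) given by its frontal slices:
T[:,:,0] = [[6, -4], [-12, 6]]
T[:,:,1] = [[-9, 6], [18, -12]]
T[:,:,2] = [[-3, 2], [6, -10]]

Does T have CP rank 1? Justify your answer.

No

The mode-2 unfolding of T (rows indexed by j, columns by (i,k) = (0,0), (0,1), (0,2), (1,0), (1,1), (1,2)) is [[6, -9, -3, -12, 18, 6], [-4, 6, 2, 6, -12, -10]].
There the 2×2 minor on rows j ∈ {0, 1}, columns (i,k) ∈ {(0,0), (1,0)} is det [[6, -12], [-4, 6]] = -12 ≠ 0, so this unfolding has rank ≥ 2; CP rank is at least every unfolding rank, so rank(T) ≥ 2.
In particular rank(T) ≥ 2 > 1, so T is not rank-1.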